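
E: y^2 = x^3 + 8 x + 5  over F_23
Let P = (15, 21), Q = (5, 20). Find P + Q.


P != Q, so use the chord formula.
s = (y2 - y1) / (x2 - x1) = (22) / (13) mod 23 = 7
x3 = s^2 - x1 - x2 mod 23 = 7^2 - 15 - 5 = 6
y3 = s (x1 - x3) - y1 mod 23 = 7 * (15 - 6) - 21 = 19

P + Q = (6, 19)


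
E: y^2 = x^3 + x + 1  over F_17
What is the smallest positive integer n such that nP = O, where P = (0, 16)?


Compute successive multiples of P until we hit O:
  1P = (0, 16)
  2P = (13, 16)
  3P = (4, 1)
  4P = (9, 5)
  5P = (16, 13)
  6P = (10, 5)
  7P = (6, 11)
  8P = (15, 5)
  ... (continuing to 18P)
  18P = O

ord(P) = 18


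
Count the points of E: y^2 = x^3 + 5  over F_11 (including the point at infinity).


For each x in F_11, count y with y^2 = x^3 + 0 x + 5 mod 11:
  x = 0: RHS = 5, y in [4, 7]  -> 2 point(s)
  x = 4: RHS = 3, y in [5, 6]  -> 2 point(s)
  x = 5: RHS = 9, y in [3, 8]  -> 2 point(s)
  x = 6: RHS = 1, y in [1, 10]  -> 2 point(s)
  x = 8: RHS = 0, y in [0]  -> 1 point(s)
  x = 10: RHS = 4, y in [2, 9]  -> 2 point(s)
Affine points: 11. Add the point at infinity: total = 12.

#E(F_11) = 12


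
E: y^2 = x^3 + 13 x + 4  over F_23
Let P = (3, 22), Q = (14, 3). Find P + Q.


P != Q, so use the chord formula.
s = (y2 - y1) / (x2 - x1) = (4) / (11) mod 23 = 15
x3 = s^2 - x1 - x2 mod 23 = 15^2 - 3 - 14 = 1
y3 = s (x1 - x3) - y1 mod 23 = 15 * (3 - 1) - 22 = 8

P + Q = (1, 8)


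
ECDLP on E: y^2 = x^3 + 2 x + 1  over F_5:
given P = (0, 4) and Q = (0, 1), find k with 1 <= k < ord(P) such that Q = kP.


Enumerate multiples of P until we hit Q = (0, 1):
  1P = (0, 4)
  2P = (1, 2)
  3P = (3, 2)
  4P = (3, 3)
  5P = (1, 3)
  6P = (0, 1)
Match found at i = 6.

k = 6


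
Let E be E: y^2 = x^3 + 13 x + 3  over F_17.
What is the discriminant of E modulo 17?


4 a^3 + 27 b^2 = 4*13^3 + 27*3^2 = 8788 + 243 = 9031
Delta = -16 * (9031) = -144496
Delta mod 17 = 4

Delta = 4 (mod 17)


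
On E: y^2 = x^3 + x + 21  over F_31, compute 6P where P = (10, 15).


k = 6 = 110_2 (binary, LSB first: 011)
Double-and-add from P = (10, 15):
  bit 0 = 0: acc unchanged = O
  bit 1 = 1: acc = O + (30, 22) = (30, 22)
  bit 2 = 1: acc = (30, 22) + (12, 5) = (3, 19)

6P = (3, 19)


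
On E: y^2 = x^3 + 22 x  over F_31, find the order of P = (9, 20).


Compute successive multiples of P until we hit O:
  1P = (9, 20)
  2P = (7, 1)
  3P = (20, 15)
  4P = (4, 20)
  5P = (18, 11)
  6P = (5, 7)
  7P = (14, 18)
  8P = (28, 0)
  ... (continuing to 16P)
  16P = O

ord(P) = 16


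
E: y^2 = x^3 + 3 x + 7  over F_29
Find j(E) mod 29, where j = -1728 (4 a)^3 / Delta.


Delta = -16(4 a^3 + 27 b^2) mod 29 = 14
-1728 * (4 a)^3 = -1728 * (4*3)^3 mod 29 = 1
j = 1 * 14^(-1) mod 29 = 27

j = 27 (mod 29)


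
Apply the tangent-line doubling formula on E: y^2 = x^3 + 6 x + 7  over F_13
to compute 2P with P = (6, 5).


Doubling: s = (3 x1^2 + a) / (2 y1)
s = (3*6^2 + 6) / (2*5) mod 13 = 1
x3 = s^2 - 2 x1 mod 13 = 1^2 - 2*6 = 2
y3 = s (x1 - x3) - y1 mod 13 = 1 * (6 - 2) - 5 = 12

2P = (2, 12)


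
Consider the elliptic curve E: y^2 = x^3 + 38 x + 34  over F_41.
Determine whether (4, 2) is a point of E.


Check whether y^2 = x^3 + 38 x + 34 (mod 41) for (x, y) = (4, 2).
LHS: y^2 = 2^2 mod 41 = 4
RHS: x^3 + 38 x + 34 = 4^3 + 38*4 + 34 mod 41 = 4
LHS = RHS

Yes, on the curve


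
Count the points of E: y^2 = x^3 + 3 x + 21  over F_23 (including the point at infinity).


For each x in F_23, count y with y^2 = x^3 + 3 x + 21 mod 23:
  x = 1: RHS = 2, y in [5, 18]  -> 2 point(s)
  x = 2: RHS = 12, y in [9, 14]  -> 2 point(s)
  x = 5: RHS = 0, y in [0]  -> 1 point(s)
  x = 6: RHS = 2, y in [5, 18]  -> 2 point(s)
  x = 9: RHS = 18, y in [8, 15]  -> 2 point(s)
  x = 10: RHS = 16, y in [4, 19]  -> 2 point(s)
  x = 13: RHS = 3, y in [7, 16]  -> 2 point(s)
  x = 14: RHS = 1, y in [1, 22]  -> 2 point(s)
  x = 16: RHS = 2, y in [5, 18]  -> 2 point(s)
  x = 20: RHS = 8, y in [10, 13]  -> 2 point(s)
Affine points: 19. Add the point at infinity: total = 20.

#E(F_23) = 20


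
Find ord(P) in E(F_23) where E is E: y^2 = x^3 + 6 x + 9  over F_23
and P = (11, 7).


Compute successive multiples of P until we hit O:
  1P = (11, 7)
  2P = (3, 10)
  3P = (21, 14)
  4P = (0, 3)
  5P = (7, 7)
  6P = (5, 16)
  7P = (15, 22)
  8P = (1, 19)
  ... (continuing to 27P)
  27P = O

ord(P) = 27


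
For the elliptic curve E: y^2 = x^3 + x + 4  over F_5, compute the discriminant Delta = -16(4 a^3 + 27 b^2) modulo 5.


4 a^3 + 27 b^2 = 4*1^3 + 27*4^2 = 4 + 432 = 436
Delta = -16 * (436) = -6976
Delta mod 5 = 4

Delta = 4 (mod 5)


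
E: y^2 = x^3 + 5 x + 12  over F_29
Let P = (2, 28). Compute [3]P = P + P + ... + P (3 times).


k = 3 = 11_2 (binary, LSB first: 11)
Double-and-add from P = (2, 28):
  bit 0 = 1: acc = O + (2, 28) = (2, 28)
  bit 1 = 1: acc = (2, 28) + (3, 24) = (11, 8)

3P = (11, 8)


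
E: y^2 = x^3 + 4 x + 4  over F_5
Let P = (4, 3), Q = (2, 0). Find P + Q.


P != Q, so use the chord formula.
s = (y2 - y1) / (x2 - x1) = (2) / (3) mod 5 = 4
x3 = s^2 - x1 - x2 mod 5 = 4^2 - 4 - 2 = 0
y3 = s (x1 - x3) - y1 mod 5 = 4 * (4 - 0) - 3 = 3

P + Q = (0, 3)


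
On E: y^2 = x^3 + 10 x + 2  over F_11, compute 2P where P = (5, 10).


Doubling: s = (3 x1^2 + a) / (2 y1)
s = (3*5^2 + 10) / (2*10) mod 11 = 7
x3 = s^2 - 2 x1 mod 11 = 7^2 - 2*5 = 6
y3 = s (x1 - x3) - y1 mod 11 = 7 * (5 - 6) - 10 = 5

2P = (6, 5)


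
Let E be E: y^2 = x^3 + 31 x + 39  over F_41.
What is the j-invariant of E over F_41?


Delta = -16(4 a^3 + 27 b^2) mod 41 = 34
-1728 * (4 a)^3 = -1728 * (4*31)^3 mod 41 = 35
j = 35 * 34^(-1) mod 41 = 36

j = 36 (mod 41)


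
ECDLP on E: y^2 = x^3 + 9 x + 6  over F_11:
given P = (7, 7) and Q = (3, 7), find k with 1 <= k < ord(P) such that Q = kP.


Enumerate multiples of P until we hit Q = (3, 7):
  1P = (7, 7)
  2P = (6, 1)
  3P = (1, 7)
  4P = (3, 4)
  5P = (5, 0)
  6P = (3, 7)
Match found at i = 6.

k = 6


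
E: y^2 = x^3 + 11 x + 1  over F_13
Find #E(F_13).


For each x in F_13, count y with y^2 = x^3 + 11 x + 1 mod 13:
  x = 0: RHS = 1, y in [1, 12]  -> 2 point(s)
  x = 1: RHS = 0, y in [0]  -> 1 point(s)
  x = 3: RHS = 9, y in [3, 10]  -> 2 point(s)
  x = 5: RHS = 12, y in [5, 8]  -> 2 point(s)
  x = 6: RHS = 10, y in [6, 7]  -> 2 point(s)
  x = 8: RHS = 3, y in [4, 9]  -> 2 point(s)
  x = 9: RHS = 10, y in [6, 7]  -> 2 point(s)
  x = 11: RHS = 10, y in [6, 7]  -> 2 point(s)
Affine points: 15. Add the point at infinity: total = 16.

#E(F_13) = 16


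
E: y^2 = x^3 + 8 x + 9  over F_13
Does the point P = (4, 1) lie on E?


Check whether y^2 = x^3 + 8 x + 9 (mod 13) for (x, y) = (4, 1).
LHS: y^2 = 1^2 mod 13 = 1
RHS: x^3 + 8 x + 9 = 4^3 + 8*4 + 9 mod 13 = 1
LHS = RHS

Yes, on the curve


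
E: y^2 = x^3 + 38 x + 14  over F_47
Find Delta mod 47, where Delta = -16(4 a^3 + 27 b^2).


4 a^3 + 27 b^2 = 4*38^3 + 27*14^2 = 219488 + 5292 = 224780
Delta = -16 * (224780) = -3596480
Delta mod 47 = 7

Delta = 7 (mod 47)


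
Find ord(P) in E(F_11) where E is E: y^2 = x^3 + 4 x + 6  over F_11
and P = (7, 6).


Compute successive multiples of P until we hit O:
  1P = (7, 6)
  2P = (6, 2)
  3P = (3, 10)
  4P = (2, 0)
  5P = (3, 1)
  6P = (6, 9)
  7P = (7, 5)
  8P = O

ord(P) = 8


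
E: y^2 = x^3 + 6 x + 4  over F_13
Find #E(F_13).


For each x in F_13, count y with y^2 = x^3 + 6 x + 4 mod 13:
  x = 0: RHS = 4, y in [2, 11]  -> 2 point(s)
  x = 3: RHS = 10, y in [6, 7]  -> 2 point(s)
  x = 4: RHS = 1, y in [1, 12]  -> 2 point(s)
  x = 5: RHS = 3, y in [4, 9]  -> 2 point(s)
  x = 6: RHS = 9, y in [3, 10]  -> 2 point(s)
  x = 7: RHS = 12, y in [5, 8]  -> 2 point(s)
  x = 11: RHS = 10, y in [6, 7]  -> 2 point(s)
  x = 12: RHS = 10, y in [6, 7]  -> 2 point(s)
Affine points: 16. Add the point at infinity: total = 17.

#E(F_13) = 17


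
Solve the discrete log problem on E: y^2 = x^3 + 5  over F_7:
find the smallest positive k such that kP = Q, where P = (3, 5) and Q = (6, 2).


Enumerate multiples of P until we hit Q = (6, 2):
  1P = (3, 5)
  2P = (5, 5)
  3P = (6, 2)
Match found at i = 3.

k = 3


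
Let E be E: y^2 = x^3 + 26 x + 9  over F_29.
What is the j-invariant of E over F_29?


Delta = -16(4 a^3 + 27 b^2) mod 29 = 28
-1728 * (4 a)^3 = -1728 * (4*26)^3 mod 29 = 28
j = 28 * 28^(-1) mod 29 = 1

j = 1 (mod 29)


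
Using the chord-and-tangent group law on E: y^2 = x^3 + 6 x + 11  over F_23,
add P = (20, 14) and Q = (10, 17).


P != Q, so use the chord formula.
s = (y2 - y1) / (x2 - x1) = (3) / (13) mod 23 = 2
x3 = s^2 - x1 - x2 mod 23 = 2^2 - 20 - 10 = 20
y3 = s (x1 - x3) - y1 mod 23 = 2 * (20 - 20) - 14 = 9

P + Q = (20, 9)


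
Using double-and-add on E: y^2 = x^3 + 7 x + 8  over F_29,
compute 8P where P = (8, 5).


k = 8 = 1000_2 (binary, LSB first: 0001)
Double-and-add from P = (8, 5):
  bit 0 = 0: acc unchanged = O
  bit 1 = 0: acc unchanged = O
  bit 2 = 0: acc unchanged = O
  bit 3 = 1: acc = O + (22, 15) = (22, 15)

8P = (22, 15)


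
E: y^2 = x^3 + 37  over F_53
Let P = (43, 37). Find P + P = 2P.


Doubling: s = (3 x1^2 + a) / (2 y1)
s = (3*43^2 + 0) / (2*37) mod 53 = 37
x3 = s^2 - 2 x1 mod 53 = 37^2 - 2*43 = 11
y3 = s (x1 - x3) - y1 mod 53 = 37 * (43 - 11) - 37 = 34

2P = (11, 34)


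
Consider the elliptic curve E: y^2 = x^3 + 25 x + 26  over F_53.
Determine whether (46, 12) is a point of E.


Check whether y^2 = x^3 + 25 x + 26 (mod 53) for (x, y) = (46, 12).
LHS: y^2 = 12^2 mod 53 = 38
RHS: x^3 + 25 x + 26 = 46^3 + 25*46 + 26 mod 53 = 38
LHS = RHS

Yes, on the curve


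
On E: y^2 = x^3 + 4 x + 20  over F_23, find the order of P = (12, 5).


Compute successive multiples of P until we hit O:
  1P = (12, 5)
  2P = (2, 17)
  3P = (4, 13)
  4P = (8, 14)
  5P = (21, 21)
  6P = (19, 3)
  7P = (1, 5)
  8P = (10, 18)
  ... (continuing to 28P)
  28P = O

ord(P) = 28


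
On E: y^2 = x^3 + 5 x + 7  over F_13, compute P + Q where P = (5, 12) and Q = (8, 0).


P != Q, so use the chord formula.
s = (y2 - y1) / (x2 - x1) = (1) / (3) mod 13 = 9
x3 = s^2 - x1 - x2 mod 13 = 9^2 - 5 - 8 = 3
y3 = s (x1 - x3) - y1 mod 13 = 9 * (5 - 3) - 12 = 6

P + Q = (3, 6)


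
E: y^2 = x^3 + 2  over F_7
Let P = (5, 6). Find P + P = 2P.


Doubling: s = (3 x1^2 + a) / (2 y1)
s = (3*5^2 + 0) / (2*6) mod 7 = 1
x3 = s^2 - 2 x1 mod 7 = 1^2 - 2*5 = 5
y3 = s (x1 - x3) - y1 mod 7 = 1 * (5 - 5) - 6 = 1

2P = (5, 1)


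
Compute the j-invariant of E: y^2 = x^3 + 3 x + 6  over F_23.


Delta = -16(4 a^3 + 27 b^2) mod 23 = 16
-1728 * (4 a)^3 = -1728 * (4*3)^3 mod 23 = 14
j = 14 * 16^(-1) mod 23 = 21

j = 21 (mod 23)


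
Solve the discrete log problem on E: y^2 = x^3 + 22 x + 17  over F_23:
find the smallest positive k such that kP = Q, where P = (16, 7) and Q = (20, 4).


Enumerate multiples of P until we hit Q = (20, 4):
  1P = (16, 7)
  2P = (4, 13)
  3P = (9, 1)
  4P = (10, 8)
  5P = (13, 4)
  6P = (18, 14)
  7P = (7, 13)
  8P = (3, 15)
  9P = (12, 10)
  10P = (20, 19)
  11P = (19, 7)
  12P = (11, 16)
  13P = (2, 0)
  14P = (11, 7)
  15P = (19, 16)
  16P = (20, 4)
Match found at i = 16.

k = 16


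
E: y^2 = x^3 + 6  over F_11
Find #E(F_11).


For each x in F_11, count y with y^2 = x^3 + 0 x + 6 mod 11:
  x = 2: RHS = 3, y in [5, 6]  -> 2 point(s)
  x = 3: RHS = 0, y in [0]  -> 1 point(s)
  x = 4: RHS = 4, y in [2, 9]  -> 2 point(s)
  x = 8: RHS = 1, y in [1, 10]  -> 2 point(s)
  x = 9: RHS = 9, y in [3, 8]  -> 2 point(s)
  x = 10: RHS = 5, y in [4, 7]  -> 2 point(s)
Affine points: 11. Add the point at infinity: total = 12.

#E(F_11) = 12


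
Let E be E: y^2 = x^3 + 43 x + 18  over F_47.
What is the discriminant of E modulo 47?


4 a^3 + 27 b^2 = 4*43^3 + 27*18^2 = 318028 + 8748 = 326776
Delta = -16 * (326776) = -5228416
Delta mod 47 = 5

Delta = 5 (mod 47)


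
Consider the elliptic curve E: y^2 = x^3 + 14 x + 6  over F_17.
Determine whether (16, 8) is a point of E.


Check whether y^2 = x^3 + 14 x + 6 (mod 17) for (x, y) = (16, 8).
LHS: y^2 = 8^2 mod 17 = 13
RHS: x^3 + 14 x + 6 = 16^3 + 14*16 + 6 mod 17 = 8
LHS != RHS

No, not on the curve


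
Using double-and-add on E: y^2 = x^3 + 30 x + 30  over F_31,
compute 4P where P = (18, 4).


k = 4 = 100_2 (binary, LSB first: 001)
Double-and-add from P = (18, 4):
  bit 0 = 0: acc unchanged = O
  bit 1 = 0: acc unchanged = O
  bit 2 = 1: acc = O + (4, 20) = (4, 20)

4P = (4, 20)


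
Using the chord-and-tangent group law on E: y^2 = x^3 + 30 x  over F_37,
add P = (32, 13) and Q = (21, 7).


P != Q, so use the chord formula.
s = (y2 - y1) / (x2 - x1) = (31) / (26) mod 37 = 14
x3 = s^2 - x1 - x2 mod 37 = 14^2 - 32 - 21 = 32
y3 = s (x1 - x3) - y1 mod 37 = 14 * (32 - 32) - 13 = 24

P + Q = (32, 24)


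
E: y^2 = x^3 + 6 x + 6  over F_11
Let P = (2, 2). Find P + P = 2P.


Doubling: s = (3 x1^2 + a) / (2 y1)
s = (3*2^2 + 6) / (2*2) mod 11 = 10
x3 = s^2 - 2 x1 mod 11 = 10^2 - 2*2 = 8
y3 = s (x1 - x3) - y1 mod 11 = 10 * (2 - 8) - 2 = 4

2P = (8, 4)


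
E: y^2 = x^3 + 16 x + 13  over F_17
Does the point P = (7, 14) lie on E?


Check whether y^2 = x^3 + 16 x + 13 (mod 17) for (x, y) = (7, 14).
LHS: y^2 = 14^2 mod 17 = 9
RHS: x^3 + 16 x + 13 = 7^3 + 16*7 + 13 mod 17 = 9
LHS = RHS

Yes, on the curve


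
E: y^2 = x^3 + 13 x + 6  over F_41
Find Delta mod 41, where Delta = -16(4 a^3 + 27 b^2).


4 a^3 + 27 b^2 = 4*13^3 + 27*6^2 = 8788 + 972 = 9760
Delta = -16 * (9760) = -156160
Delta mod 41 = 9

Delta = 9 (mod 41)


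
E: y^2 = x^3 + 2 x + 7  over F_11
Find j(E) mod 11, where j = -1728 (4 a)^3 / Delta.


Delta = -16(4 a^3 + 27 b^2) mod 11 = 1
-1728 * (4 a)^3 = -1728 * (4*2)^3 mod 11 = 5
j = 5 * 1^(-1) mod 11 = 5

j = 5 (mod 11)


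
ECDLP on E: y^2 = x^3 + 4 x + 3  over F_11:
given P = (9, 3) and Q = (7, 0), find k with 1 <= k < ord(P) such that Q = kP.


Enumerate multiples of P until we hit Q = (7, 0):
  1P = (9, 3)
  2P = (5, 4)
  3P = (6, 10)
  4P = (10, 3)
  5P = (3, 8)
  6P = (0, 6)
  7P = (7, 0)
Match found at i = 7.

k = 7


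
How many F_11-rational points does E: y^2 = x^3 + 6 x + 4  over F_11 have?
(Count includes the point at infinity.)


For each x in F_11, count y with y^2 = x^3 + 6 x + 4 mod 11:
  x = 0: RHS = 4, y in [2, 9]  -> 2 point(s)
  x = 1: RHS = 0, y in [0]  -> 1 point(s)
  x = 3: RHS = 5, y in [4, 7]  -> 2 point(s)
  x = 4: RHS = 4, y in [2, 9]  -> 2 point(s)
  x = 5: RHS = 5, y in [4, 7]  -> 2 point(s)
  x = 6: RHS = 3, y in [5, 6]  -> 2 point(s)
  x = 7: RHS = 4, y in [2, 9]  -> 2 point(s)
  x = 8: RHS = 3, y in [5, 6]  -> 2 point(s)
Affine points: 15. Add the point at infinity: total = 16.

#E(F_11) = 16


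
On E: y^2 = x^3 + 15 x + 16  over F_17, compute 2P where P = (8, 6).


k = 2 = 10_2 (binary, LSB first: 01)
Double-and-add from P = (8, 6):
  bit 0 = 0: acc unchanged = O
  bit 1 = 1: acc = O + (0, 13) = (0, 13)

2P = (0, 13)


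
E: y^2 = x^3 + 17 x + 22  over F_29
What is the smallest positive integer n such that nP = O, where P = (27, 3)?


Compute successive multiples of P until we hit O:
  1P = (27, 3)
  2P = (4, 26)
  3P = (28, 27)
  4P = (28, 2)
  5P = (4, 3)
  6P = (27, 26)
  7P = O

ord(P) = 7


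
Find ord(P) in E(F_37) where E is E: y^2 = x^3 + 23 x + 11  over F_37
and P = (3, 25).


Compute successive multiples of P until we hit O:
  1P = (3, 25)
  2P = (32, 20)
  3P = (18, 35)
  4P = (0, 14)
  5P = (31, 8)
  6P = (2, 18)
  7P = (7, 21)
  8P = (28, 0)
  ... (continuing to 16P)
  16P = O

ord(P) = 16


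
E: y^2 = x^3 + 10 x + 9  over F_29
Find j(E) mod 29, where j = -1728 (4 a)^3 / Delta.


Delta = -16(4 a^3 + 27 b^2) mod 29 = 14
-1728 * (4 a)^3 = -1728 * (4*10)^3 mod 29 = 22
j = 22 * 14^(-1) mod 29 = 14

j = 14 (mod 29)


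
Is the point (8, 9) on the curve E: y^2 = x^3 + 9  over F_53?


Check whether y^2 = x^3 + 0 x + 9 (mod 53) for (x, y) = (8, 9).
LHS: y^2 = 9^2 mod 53 = 28
RHS: x^3 + 0 x + 9 = 8^3 + 0*8 + 9 mod 53 = 44
LHS != RHS

No, not on the curve


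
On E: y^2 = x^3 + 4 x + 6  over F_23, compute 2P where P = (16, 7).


Doubling: s = (3 x1^2 + a) / (2 y1)
s = (3*16^2 + 4) / (2*7) mod 23 = 19
x3 = s^2 - 2 x1 mod 23 = 19^2 - 2*16 = 7
y3 = s (x1 - x3) - y1 mod 23 = 19 * (16 - 7) - 7 = 3

2P = (7, 3)


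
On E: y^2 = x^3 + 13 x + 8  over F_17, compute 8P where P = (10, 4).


k = 8 = 1000_2 (binary, LSB first: 0001)
Double-and-add from P = (10, 4):
  bit 0 = 0: acc unchanged = O
  bit 1 = 0: acc unchanged = O
  bit 2 = 0: acc unchanged = O
  bit 3 = 1: acc = O + (15, 12) = (15, 12)

8P = (15, 12)


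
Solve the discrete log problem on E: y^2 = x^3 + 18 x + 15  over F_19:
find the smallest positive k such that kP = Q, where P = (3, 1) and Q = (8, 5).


Enumerate multiples of P until we hit Q = (8, 5):
  1P = (3, 1)
  2P = (11, 9)
  3P = (6, 15)
  4P = (17, 16)
  5P = (8, 14)
  6P = (14, 16)
  7P = (7, 16)
  8P = (10, 6)
  9P = (10, 13)
  10P = (7, 3)
  11P = (14, 3)
  12P = (8, 5)
Match found at i = 12.

k = 12


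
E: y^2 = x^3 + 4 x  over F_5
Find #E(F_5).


For each x in F_5, count y with y^2 = x^3 + 4 x + 0 mod 5:
  x = 0: RHS = 0, y in [0]  -> 1 point(s)
  x = 1: RHS = 0, y in [0]  -> 1 point(s)
  x = 2: RHS = 1, y in [1, 4]  -> 2 point(s)
  x = 3: RHS = 4, y in [2, 3]  -> 2 point(s)
  x = 4: RHS = 0, y in [0]  -> 1 point(s)
Affine points: 7. Add the point at infinity: total = 8.

#E(F_5) = 8


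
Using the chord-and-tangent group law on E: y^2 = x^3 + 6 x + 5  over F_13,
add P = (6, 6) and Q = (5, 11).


P != Q, so use the chord formula.
s = (y2 - y1) / (x2 - x1) = (5) / (12) mod 13 = 8
x3 = s^2 - x1 - x2 mod 13 = 8^2 - 6 - 5 = 1
y3 = s (x1 - x3) - y1 mod 13 = 8 * (6 - 1) - 6 = 8

P + Q = (1, 8)


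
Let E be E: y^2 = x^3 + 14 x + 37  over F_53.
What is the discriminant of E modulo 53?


4 a^3 + 27 b^2 = 4*14^3 + 27*37^2 = 10976 + 36963 = 47939
Delta = -16 * (47939) = -767024
Delta mod 53 = 45

Delta = 45 (mod 53)


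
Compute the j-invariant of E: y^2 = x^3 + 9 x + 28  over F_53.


Delta = -16(4 a^3 + 27 b^2) mod 53 = 19
-1728 * (4 a)^3 = -1728 * (4*9)^3 mod 53 = 18
j = 18 * 19^(-1) mod 53 = 40

j = 40 (mod 53)


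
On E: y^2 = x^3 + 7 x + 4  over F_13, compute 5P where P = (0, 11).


k = 5 = 101_2 (binary, LSB first: 101)
Double-and-add from P = (0, 11):
  bit 0 = 1: acc = O + (0, 11) = (0, 11)
  bit 1 = 0: acc unchanged = (0, 11)
  bit 2 = 1: acc = (0, 11) + (12, 3) = (0, 2)

5P = (0, 2)


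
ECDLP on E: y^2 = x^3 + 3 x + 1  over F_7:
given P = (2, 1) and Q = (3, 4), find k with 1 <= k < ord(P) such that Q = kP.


Enumerate multiples of P until we hit Q = (3, 4):
  1P = (2, 1)
  2P = (5, 1)
  3P = (0, 6)
  4P = (6, 2)
  5P = (3, 4)
Match found at i = 5.

k = 5


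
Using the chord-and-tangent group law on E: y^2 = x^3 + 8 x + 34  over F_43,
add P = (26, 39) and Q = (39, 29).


P != Q, so use the chord formula.
s = (y2 - y1) / (x2 - x1) = (33) / (13) mod 43 = 29
x3 = s^2 - x1 - x2 mod 43 = 29^2 - 26 - 39 = 2
y3 = s (x1 - x3) - y1 mod 43 = 29 * (26 - 2) - 39 = 12

P + Q = (2, 12)


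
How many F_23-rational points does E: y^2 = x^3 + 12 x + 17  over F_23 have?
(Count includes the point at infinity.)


For each x in F_23, count y with y^2 = x^3 + 12 x + 17 mod 23:
  x = 2: RHS = 3, y in [7, 16]  -> 2 point(s)
  x = 5: RHS = 18, y in [8, 15]  -> 2 point(s)
  x = 6: RHS = 6, y in [11, 12]  -> 2 point(s)
  x = 8: RHS = 4, y in [2, 21]  -> 2 point(s)
  x = 9: RHS = 3, y in [7, 16]  -> 2 point(s)
  x = 11: RHS = 8, y in [10, 13]  -> 2 point(s)
  x = 12: RHS = 3, y in [7, 16]  -> 2 point(s)
  x = 13: RHS = 1, y in [1, 22]  -> 2 point(s)
  x = 14: RHS = 8, y in [10, 13]  -> 2 point(s)
  x = 16: RHS = 4, y in [2, 21]  -> 2 point(s)
  x = 18: RHS = 16, y in [4, 19]  -> 2 point(s)
  x = 20: RHS = 0, y in [0]  -> 1 point(s)
  x = 21: RHS = 8, y in [10, 13]  -> 2 point(s)
  x = 22: RHS = 4, y in [2, 21]  -> 2 point(s)
Affine points: 27. Add the point at infinity: total = 28.

#E(F_23) = 28


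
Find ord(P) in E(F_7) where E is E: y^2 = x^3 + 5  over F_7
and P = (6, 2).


Compute successive multiples of P until we hit O:
  1P = (6, 2)
  2P = (3, 2)
  3P = (5, 5)
  4P = (5, 2)
  5P = (3, 5)
  6P = (6, 5)
  7P = O

ord(P) = 7


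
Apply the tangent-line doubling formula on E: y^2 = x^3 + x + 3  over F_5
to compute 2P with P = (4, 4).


Doubling: s = (3 x1^2 + a) / (2 y1)
s = (3*4^2 + 1) / (2*4) mod 5 = 3
x3 = s^2 - 2 x1 mod 5 = 3^2 - 2*4 = 1
y3 = s (x1 - x3) - y1 mod 5 = 3 * (4 - 1) - 4 = 0

2P = (1, 0)


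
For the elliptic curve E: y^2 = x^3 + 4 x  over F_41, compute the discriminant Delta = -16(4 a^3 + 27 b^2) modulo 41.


4 a^3 + 27 b^2 = 4*4^3 + 27*0^2 = 256 + 0 = 256
Delta = -16 * (256) = -4096
Delta mod 41 = 4

Delta = 4 (mod 41)


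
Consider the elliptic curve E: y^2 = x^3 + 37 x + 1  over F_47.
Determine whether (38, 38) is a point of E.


Check whether y^2 = x^3 + 37 x + 1 (mod 47) for (x, y) = (38, 38).
LHS: y^2 = 38^2 mod 47 = 34
RHS: x^3 + 37 x + 1 = 38^3 + 37*38 + 1 mod 47 = 20
LHS != RHS

No, not on the curve


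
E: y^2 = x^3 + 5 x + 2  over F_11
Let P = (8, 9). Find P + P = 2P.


Doubling: s = (3 x1^2 + a) / (2 y1)
s = (3*8^2 + 5) / (2*9) mod 11 = 3
x3 = s^2 - 2 x1 mod 11 = 3^2 - 2*8 = 4
y3 = s (x1 - x3) - y1 mod 11 = 3 * (8 - 4) - 9 = 3

2P = (4, 3)


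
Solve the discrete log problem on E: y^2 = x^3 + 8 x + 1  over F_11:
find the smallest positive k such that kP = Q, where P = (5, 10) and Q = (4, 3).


Enumerate multiples of P until we hit Q = (4, 3):
  1P = (5, 10)
  2P = (10, 5)
  3P = (8, 4)
  4P = (2, 6)
  5P = (7, 2)
  6P = (4, 8)
  7P = (6, 10)
  8P = (0, 1)
  9P = (0, 10)
  10P = (6, 1)
  11P = (4, 3)
Match found at i = 11.

k = 11


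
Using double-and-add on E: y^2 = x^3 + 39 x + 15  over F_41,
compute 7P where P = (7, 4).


k = 7 = 111_2 (binary, LSB first: 111)
Double-and-add from P = (7, 4):
  bit 0 = 1: acc = O + (7, 4) = (7, 4)
  bit 1 = 1: acc = (7, 4) + (32, 40) = (25, 16)
  bit 2 = 1: acc = (25, 16) + (14, 5) = (3, 6)

7P = (3, 6)


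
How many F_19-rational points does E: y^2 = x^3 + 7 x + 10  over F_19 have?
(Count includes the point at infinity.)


For each x in F_19, count y with y^2 = x^3 + 7 x + 10 mod 19:
  x = 3: RHS = 1, y in [1, 18]  -> 2 point(s)
  x = 4: RHS = 7, y in [8, 11]  -> 2 point(s)
  x = 9: RHS = 4, y in [2, 17]  -> 2 point(s)
  x = 10: RHS = 16, y in [4, 15]  -> 2 point(s)
  x = 12: RHS = 17, y in [6, 13]  -> 2 point(s)
  x = 16: RHS = 0, y in [0]  -> 1 point(s)
  x = 17: RHS = 7, y in [8, 11]  -> 2 point(s)
Affine points: 13. Add the point at infinity: total = 14.

#E(F_19) = 14


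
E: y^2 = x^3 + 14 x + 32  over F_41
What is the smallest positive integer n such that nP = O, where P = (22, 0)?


Compute successive multiples of P until we hit O:
  1P = (22, 0)
  2P = O

ord(P) = 2


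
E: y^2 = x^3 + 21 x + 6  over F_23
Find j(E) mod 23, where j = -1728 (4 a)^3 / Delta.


Delta = -16(4 a^3 + 27 b^2) mod 23 = 2
-1728 * (4 a)^3 = -1728 * (4*21)^3 mod 23 = 18
j = 18 * 2^(-1) mod 23 = 9

j = 9 (mod 23)


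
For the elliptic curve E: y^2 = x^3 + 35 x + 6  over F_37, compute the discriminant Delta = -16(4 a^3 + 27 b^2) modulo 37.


4 a^3 + 27 b^2 = 4*35^3 + 27*6^2 = 171500 + 972 = 172472
Delta = -16 * (172472) = -2759552
Delta mod 37 = 19

Delta = 19 (mod 37)


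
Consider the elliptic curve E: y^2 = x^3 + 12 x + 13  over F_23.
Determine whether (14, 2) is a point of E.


Check whether y^2 = x^3 + 12 x + 13 (mod 23) for (x, y) = (14, 2).
LHS: y^2 = 2^2 mod 23 = 4
RHS: x^3 + 12 x + 13 = 14^3 + 12*14 + 13 mod 23 = 4
LHS = RHS

Yes, on the curve


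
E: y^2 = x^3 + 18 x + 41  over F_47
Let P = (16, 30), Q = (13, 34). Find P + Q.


P != Q, so use the chord formula.
s = (y2 - y1) / (x2 - x1) = (4) / (44) mod 47 = 30
x3 = s^2 - x1 - x2 mod 47 = 30^2 - 16 - 13 = 25
y3 = s (x1 - x3) - y1 mod 47 = 30 * (16 - 25) - 30 = 29

P + Q = (25, 29)


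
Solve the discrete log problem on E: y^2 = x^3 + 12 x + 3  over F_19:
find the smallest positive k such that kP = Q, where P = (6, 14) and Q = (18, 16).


Enumerate multiples of P until we hit Q = (18, 16):
  1P = (6, 14)
  2P = (18, 16)
Match found at i = 2.

k = 2


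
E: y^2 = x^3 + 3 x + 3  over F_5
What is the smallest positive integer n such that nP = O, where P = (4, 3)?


Compute successive multiples of P until we hit O:
  1P = (4, 3)
  2P = (3, 3)
  3P = (3, 2)
  4P = (4, 2)
  5P = O

ord(P) = 5


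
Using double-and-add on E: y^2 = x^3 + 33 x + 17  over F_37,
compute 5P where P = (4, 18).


k = 5 = 101_2 (binary, LSB first: 101)
Double-and-add from P = (4, 18):
  bit 0 = 1: acc = O + (4, 18) = (4, 18)
  bit 1 = 0: acc unchanged = (4, 18)
  bit 2 = 1: acc = (4, 18) + (4, 18) = (4, 19)

5P = (4, 19)


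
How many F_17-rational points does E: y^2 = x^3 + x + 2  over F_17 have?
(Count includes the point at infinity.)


For each x in F_17, count y with y^2 = x^3 + 1 x + 2 mod 17:
  x = 0: RHS = 2, y in [6, 11]  -> 2 point(s)
  x = 1: RHS = 4, y in [2, 15]  -> 2 point(s)
  x = 3: RHS = 15, y in [7, 10]  -> 2 point(s)
  x = 4: RHS = 2, y in [6, 11]  -> 2 point(s)
  x = 5: RHS = 13, y in [8, 9]  -> 2 point(s)
  x = 9: RHS = 9, y in [3, 14]  -> 2 point(s)
  x = 10: RHS = 9, y in [3, 14]  -> 2 point(s)
  x = 11: RHS = 1, y in [1, 16]  -> 2 point(s)
  x = 12: RHS = 8, y in [5, 12]  -> 2 point(s)
  x = 13: RHS = 2, y in [6, 11]  -> 2 point(s)
  x = 15: RHS = 9, y in [3, 14]  -> 2 point(s)
  x = 16: RHS = 0, y in [0]  -> 1 point(s)
Affine points: 23. Add the point at infinity: total = 24.

#E(F_17) = 24


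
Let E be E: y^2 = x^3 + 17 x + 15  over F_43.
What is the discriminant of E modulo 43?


4 a^3 + 27 b^2 = 4*17^3 + 27*15^2 = 19652 + 6075 = 25727
Delta = -16 * (25727) = -411632
Delta mod 43 = 7

Delta = 7 (mod 43)


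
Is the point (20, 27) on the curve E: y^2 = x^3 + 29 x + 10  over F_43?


Check whether y^2 = x^3 + 29 x + 10 (mod 43) for (x, y) = (20, 27).
LHS: y^2 = 27^2 mod 43 = 41
RHS: x^3 + 29 x + 10 = 20^3 + 29*20 + 10 mod 43 = 33
LHS != RHS

No, not on the curve


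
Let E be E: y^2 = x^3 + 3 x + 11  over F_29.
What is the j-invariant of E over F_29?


Delta = -16(4 a^3 + 27 b^2) mod 29 = 27
-1728 * (4 a)^3 = -1728 * (4*3)^3 mod 29 = 1
j = 1 * 27^(-1) mod 29 = 14

j = 14 (mod 29)


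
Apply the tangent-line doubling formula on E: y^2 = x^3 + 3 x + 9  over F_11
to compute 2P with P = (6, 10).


Doubling: s = (3 x1^2 + a) / (2 y1)
s = (3*6^2 + 3) / (2*10) mod 11 = 5
x3 = s^2 - 2 x1 mod 11 = 5^2 - 2*6 = 2
y3 = s (x1 - x3) - y1 mod 11 = 5 * (6 - 2) - 10 = 10

2P = (2, 10)


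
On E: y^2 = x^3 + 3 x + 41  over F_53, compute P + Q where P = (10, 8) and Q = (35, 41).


P != Q, so use the chord formula.
s = (y2 - y1) / (x2 - x1) = (33) / (25) mod 53 = 31
x3 = s^2 - x1 - x2 mod 53 = 31^2 - 10 - 35 = 15
y3 = s (x1 - x3) - y1 mod 53 = 31 * (10 - 15) - 8 = 49

P + Q = (15, 49)


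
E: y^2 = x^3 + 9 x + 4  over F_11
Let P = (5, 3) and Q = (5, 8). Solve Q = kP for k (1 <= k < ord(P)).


Enumerate multiples of P until we hit Q = (5, 8):
  1P = (5, 3)
  2P = (10, 4)
  3P = (0, 9)
  4P = (7, 6)
  5P = (4, 4)
  6P = (3, 6)
  7P = (8, 7)
  8P = (1, 6)
  9P = (9, 0)
  10P = (1, 5)
  11P = (8, 4)
  12P = (3, 5)
  13P = (4, 7)
  14P = (7, 5)
  15P = (0, 2)
  16P = (10, 7)
  17P = (5, 8)
Match found at i = 17.

k = 17


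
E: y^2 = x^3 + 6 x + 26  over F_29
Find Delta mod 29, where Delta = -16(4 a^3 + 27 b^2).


4 a^3 + 27 b^2 = 4*6^3 + 27*26^2 = 864 + 18252 = 19116
Delta = -16 * (19116) = -305856
Delta mod 29 = 7

Delta = 7 (mod 29)


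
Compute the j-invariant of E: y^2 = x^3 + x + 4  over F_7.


Delta = -16(4 a^3 + 27 b^2) mod 7 = 3
-1728 * (4 a)^3 = -1728 * (4*1)^3 mod 7 = 1
j = 1 * 3^(-1) mod 7 = 5

j = 5 (mod 7)


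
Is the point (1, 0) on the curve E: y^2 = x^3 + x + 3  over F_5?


Check whether y^2 = x^3 + 1 x + 3 (mod 5) for (x, y) = (1, 0).
LHS: y^2 = 0^2 mod 5 = 0
RHS: x^3 + 1 x + 3 = 1^3 + 1*1 + 3 mod 5 = 0
LHS = RHS

Yes, on the curve


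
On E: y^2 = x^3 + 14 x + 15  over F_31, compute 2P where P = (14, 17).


Doubling: s = (3 x1^2 + a) / (2 y1)
s = (3*14^2 + 14) / (2*17) mod 31 = 25
x3 = s^2 - 2 x1 mod 31 = 25^2 - 2*14 = 8
y3 = s (x1 - x3) - y1 mod 31 = 25 * (14 - 8) - 17 = 9

2P = (8, 9)


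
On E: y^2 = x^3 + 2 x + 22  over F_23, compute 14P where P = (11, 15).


k = 14 = 1110_2 (binary, LSB first: 0111)
Double-and-add from P = (11, 15):
  bit 0 = 0: acc unchanged = O
  bit 1 = 1: acc = O + (4, 5) = (4, 5)
  bit 2 = 1: acc = (4, 5) + (17, 22) = (18, 5)
  bit 3 = 1: acc = (18, 5) + (1, 18) = (17, 1)

14P = (17, 1)


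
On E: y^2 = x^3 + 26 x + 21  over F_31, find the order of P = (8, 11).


Compute successive multiples of P until we hit O:
  1P = (8, 11)
  2P = (2, 9)
  3P = (28, 3)
  4P = (15, 29)
  5P = (26, 18)
  6P = (16, 10)
  7P = (23, 18)
  8P = (10, 17)
  ... (continuing to 37P)
  37P = O

ord(P) = 37


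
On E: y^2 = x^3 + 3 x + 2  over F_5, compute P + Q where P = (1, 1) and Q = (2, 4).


P != Q, so use the chord formula.
s = (y2 - y1) / (x2 - x1) = (3) / (1) mod 5 = 3
x3 = s^2 - x1 - x2 mod 5 = 3^2 - 1 - 2 = 1
y3 = s (x1 - x3) - y1 mod 5 = 3 * (1 - 1) - 1 = 4

P + Q = (1, 4)


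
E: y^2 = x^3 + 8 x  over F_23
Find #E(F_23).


For each x in F_23, count y with y^2 = x^3 + 8 x + 0 mod 23:
  x = 0: RHS = 0, y in [0]  -> 1 point(s)
  x = 1: RHS = 9, y in [3, 20]  -> 2 point(s)
  x = 2: RHS = 1, y in [1, 22]  -> 2 point(s)
  x = 4: RHS = 4, y in [2, 21]  -> 2 point(s)
  x = 5: RHS = 4, y in [2, 21]  -> 2 point(s)
  x = 7: RHS = 8, y in [10, 13]  -> 2 point(s)
  x = 8: RHS = 1, y in [1, 22]  -> 2 point(s)
  x = 11: RHS = 16, y in [4, 19]  -> 2 point(s)
  x = 13: RHS = 1, y in [1, 22]  -> 2 point(s)
  x = 14: RHS = 4, y in [2, 21]  -> 2 point(s)
  x = 17: RHS = 12, y in [9, 14]  -> 2 point(s)
  x = 20: RHS = 18, y in [8, 15]  -> 2 point(s)
Affine points: 23. Add the point at infinity: total = 24.

#E(F_23) = 24


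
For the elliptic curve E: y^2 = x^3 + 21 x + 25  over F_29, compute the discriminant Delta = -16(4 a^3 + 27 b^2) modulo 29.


4 a^3 + 27 b^2 = 4*21^3 + 27*25^2 = 37044 + 16875 = 53919
Delta = -16 * (53919) = -862704
Delta mod 29 = 17

Delta = 17 (mod 29)


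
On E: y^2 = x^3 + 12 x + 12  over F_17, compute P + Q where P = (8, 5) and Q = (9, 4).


P != Q, so use the chord formula.
s = (y2 - y1) / (x2 - x1) = (16) / (1) mod 17 = 16
x3 = s^2 - x1 - x2 mod 17 = 16^2 - 8 - 9 = 1
y3 = s (x1 - x3) - y1 mod 17 = 16 * (8 - 1) - 5 = 5

P + Q = (1, 5)


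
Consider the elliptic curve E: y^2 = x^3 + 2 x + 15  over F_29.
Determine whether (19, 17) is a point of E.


Check whether y^2 = x^3 + 2 x + 15 (mod 29) for (x, y) = (19, 17).
LHS: y^2 = 17^2 mod 29 = 28
RHS: x^3 + 2 x + 15 = 19^3 + 2*19 + 15 mod 29 = 10
LHS != RHS

No, not on the curve


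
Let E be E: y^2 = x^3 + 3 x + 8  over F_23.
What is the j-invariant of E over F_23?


Delta = -16(4 a^3 + 27 b^2) mod 23 = 18
-1728 * (4 a)^3 = -1728 * (4*3)^3 mod 23 = 14
j = 14 * 18^(-1) mod 23 = 11

j = 11 (mod 23)


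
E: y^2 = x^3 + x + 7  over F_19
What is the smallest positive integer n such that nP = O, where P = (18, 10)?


Compute successive multiples of P until we hit O:
  1P = (18, 10)
  2P = (18, 9)
  3P = O

ord(P) = 3


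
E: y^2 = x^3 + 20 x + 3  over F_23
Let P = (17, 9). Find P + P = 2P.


Doubling: s = (3 x1^2 + a) / (2 y1)
s = (3*17^2 + 20) / (2*9) mod 23 = 2
x3 = s^2 - 2 x1 mod 23 = 2^2 - 2*17 = 16
y3 = s (x1 - x3) - y1 mod 23 = 2 * (17 - 16) - 9 = 16

2P = (16, 16)


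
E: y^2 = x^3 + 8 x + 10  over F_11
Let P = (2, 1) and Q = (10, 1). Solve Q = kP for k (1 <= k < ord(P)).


Enumerate multiples of P until we hit Q = (10, 1):
  1P = (2, 1)
  2P = (8, 5)
  3P = (10, 1)
Match found at i = 3.

k = 3


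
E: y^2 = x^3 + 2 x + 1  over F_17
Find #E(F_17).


For each x in F_17, count y with y^2 = x^3 + 2 x + 1 mod 17:
  x = 0: RHS = 1, y in [1, 16]  -> 2 point(s)
  x = 1: RHS = 4, y in [2, 15]  -> 2 point(s)
  x = 2: RHS = 13, y in [8, 9]  -> 2 point(s)
  x = 3: RHS = 0, y in [0]  -> 1 point(s)
  x = 5: RHS = 0, y in [0]  -> 1 point(s)
  x = 6: RHS = 8, y in [5, 12]  -> 2 point(s)
  x = 7: RHS = 1, y in [1, 16]  -> 2 point(s)
  x = 8: RHS = 2, y in [6, 11]  -> 2 point(s)
  x = 9: RHS = 0, y in [0]  -> 1 point(s)
  x = 10: RHS = 1, y in [1, 16]  -> 2 point(s)
  x = 12: RHS = 2, y in [6, 11]  -> 2 point(s)
  x = 14: RHS = 2, y in [6, 11]  -> 2 point(s)
  x = 16: RHS = 15, y in [7, 10]  -> 2 point(s)
Affine points: 23. Add the point at infinity: total = 24.

#E(F_17) = 24


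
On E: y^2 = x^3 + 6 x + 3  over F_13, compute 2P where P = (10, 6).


k = 2 = 10_2 (binary, LSB first: 01)
Double-and-add from P = (10, 6):
  bit 0 = 0: acc unchanged = O
  bit 1 = 1: acc = O + (3, 10) = (3, 10)

2P = (3, 10)


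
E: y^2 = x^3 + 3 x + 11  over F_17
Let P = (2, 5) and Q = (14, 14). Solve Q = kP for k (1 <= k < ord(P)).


Enumerate multiples of P until we hit Q = (14, 14):
  1P = (2, 5)
  2P = (11, 7)
  3P = (3, 8)
  4P = (4, 6)
  5P = (7, 1)
  6P = (10, 15)
  7P = (14, 14)
Match found at i = 7.

k = 7


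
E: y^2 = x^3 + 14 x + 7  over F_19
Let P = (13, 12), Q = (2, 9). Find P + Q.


P != Q, so use the chord formula.
s = (y2 - y1) / (x2 - x1) = (16) / (8) mod 19 = 2
x3 = s^2 - x1 - x2 mod 19 = 2^2 - 13 - 2 = 8
y3 = s (x1 - x3) - y1 mod 19 = 2 * (13 - 8) - 12 = 17

P + Q = (8, 17)


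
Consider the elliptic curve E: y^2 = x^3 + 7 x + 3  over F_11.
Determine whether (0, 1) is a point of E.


Check whether y^2 = x^3 + 7 x + 3 (mod 11) for (x, y) = (0, 1).
LHS: y^2 = 1^2 mod 11 = 1
RHS: x^3 + 7 x + 3 = 0^3 + 7*0 + 3 mod 11 = 3
LHS != RHS

No, not on the curve


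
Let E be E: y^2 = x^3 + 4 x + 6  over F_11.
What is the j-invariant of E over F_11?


Delta = -16(4 a^3 + 27 b^2) mod 11 = 9
-1728 * (4 a)^3 = -1728 * (4*4)^3 mod 11 = 7
j = 7 * 9^(-1) mod 11 = 2

j = 2 (mod 11)


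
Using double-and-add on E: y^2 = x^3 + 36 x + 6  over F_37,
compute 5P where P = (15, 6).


k = 5 = 101_2 (binary, LSB first: 101)
Double-and-add from P = (15, 6):
  bit 0 = 1: acc = O + (15, 6) = (15, 6)
  bit 1 = 0: acc unchanged = (15, 6)
  bit 2 = 1: acc = (15, 6) + (19, 36) = (13, 9)

5P = (13, 9)


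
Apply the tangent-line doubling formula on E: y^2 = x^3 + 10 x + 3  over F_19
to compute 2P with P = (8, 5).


Doubling: s = (3 x1^2 + a) / (2 y1)
s = (3*8^2 + 10) / (2*5) mod 19 = 5
x3 = s^2 - 2 x1 mod 19 = 5^2 - 2*8 = 9
y3 = s (x1 - x3) - y1 mod 19 = 5 * (8 - 9) - 5 = 9

2P = (9, 9)


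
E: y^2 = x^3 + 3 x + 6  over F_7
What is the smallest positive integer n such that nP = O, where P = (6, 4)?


Compute successive multiples of P until we hit O:
  1P = (6, 4)
  2P = (3, 0)
  3P = (6, 3)
  4P = O

ord(P) = 4


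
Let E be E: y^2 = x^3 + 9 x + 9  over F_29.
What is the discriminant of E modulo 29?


4 a^3 + 27 b^2 = 4*9^3 + 27*9^2 = 2916 + 2187 = 5103
Delta = -16 * (5103) = -81648
Delta mod 29 = 16

Delta = 16 (mod 29)


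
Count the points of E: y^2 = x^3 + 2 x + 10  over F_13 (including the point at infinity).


For each x in F_13, count y with y^2 = x^3 + 2 x + 10 mod 13:
  x = 0: RHS = 10, y in [6, 7]  -> 2 point(s)
  x = 1: RHS = 0, y in [0]  -> 1 point(s)
  x = 2: RHS = 9, y in [3, 10]  -> 2 point(s)
  x = 3: RHS = 4, y in [2, 11]  -> 2 point(s)
  x = 4: RHS = 4, y in [2, 11]  -> 2 point(s)
  x = 6: RHS = 4, y in [2, 11]  -> 2 point(s)
  x = 7: RHS = 3, y in [4, 9]  -> 2 point(s)
  x = 9: RHS = 3, y in [4, 9]  -> 2 point(s)
  x = 10: RHS = 3, y in [4, 9]  -> 2 point(s)
Affine points: 17. Add the point at infinity: total = 18.

#E(F_13) = 18


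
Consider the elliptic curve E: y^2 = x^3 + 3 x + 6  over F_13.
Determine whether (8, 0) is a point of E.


Check whether y^2 = x^3 + 3 x + 6 (mod 13) for (x, y) = (8, 0).
LHS: y^2 = 0^2 mod 13 = 0
RHS: x^3 + 3 x + 6 = 8^3 + 3*8 + 6 mod 13 = 9
LHS != RHS

No, not on the curve


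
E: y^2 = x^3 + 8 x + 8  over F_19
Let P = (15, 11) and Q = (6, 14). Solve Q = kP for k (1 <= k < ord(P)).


Enumerate multiples of P until we hit Q = (6, 14):
  1P = (15, 11)
  2P = (6, 5)
  3P = (9, 12)
  4P = (4, 3)
  5P = (1, 13)
  6P = (10, 10)
  7P = (10, 9)
  8P = (1, 6)
  9P = (4, 16)
  10P = (9, 7)
  11P = (6, 14)
Match found at i = 11.

k = 11


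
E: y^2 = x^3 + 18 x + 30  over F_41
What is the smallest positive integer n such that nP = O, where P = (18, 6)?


Compute successive multiples of P until we hit O:
  1P = (18, 6)
  2P = (36, 26)
  3P = (10, 12)
  4P = (11, 40)
  5P = (13, 40)
  6P = (30, 10)
  7P = (25, 19)
  8P = (14, 19)
  ... (continuing to 38P)
  38P = O

ord(P) = 38


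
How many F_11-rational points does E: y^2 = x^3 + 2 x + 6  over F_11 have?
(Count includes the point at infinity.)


For each x in F_11, count y with y^2 = x^3 + 2 x + 6 mod 11:
  x = 1: RHS = 9, y in [3, 8]  -> 2 point(s)
  x = 4: RHS = 1, y in [1, 10]  -> 2 point(s)
  x = 5: RHS = 9, y in [3, 8]  -> 2 point(s)
  x = 6: RHS = 3, y in [5, 6]  -> 2 point(s)
  x = 7: RHS = 0, y in [0]  -> 1 point(s)
  x = 9: RHS = 5, y in [4, 7]  -> 2 point(s)
  x = 10: RHS = 3, y in [5, 6]  -> 2 point(s)
Affine points: 13. Add the point at infinity: total = 14.

#E(F_11) = 14


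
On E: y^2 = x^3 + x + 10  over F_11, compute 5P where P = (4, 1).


k = 5 = 101_2 (binary, LSB first: 101)
Double-and-add from P = (4, 1):
  bit 0 = 1: acc = O + (4, 1) = (4, 1)
  bit 1 = 0: acc unchanged = (4, 1)
  bit 2 = 1: acc = (4, 1) + (2, 8) = (9, 0)

5P = (9, 0)


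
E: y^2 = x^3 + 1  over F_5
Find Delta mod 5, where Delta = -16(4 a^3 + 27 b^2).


4 a^3 + 27 b^2 = 4*0^3 + 27*1^2 = 0 + 27 = 27
Delta = -16 * (27) = -432
Delta mod 5 = 3

Delta = 3 (mod 5)


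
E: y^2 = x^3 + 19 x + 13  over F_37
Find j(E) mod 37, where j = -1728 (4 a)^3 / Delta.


Delta = -16(4 a^3 + 27 b^2) mod 37 = 22
-1728 * (4 a)^3 = -1728 * (4*19)^3 mod 37 = 14
j = 14 * 22^(-1) mod 37 = 4

j = 4 (mod 37)


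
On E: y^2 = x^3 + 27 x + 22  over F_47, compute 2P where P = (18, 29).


Doubling: s = (3 x1^2 + a) / (2 y1)
s = (3*18^2 + 27) / (2*29) mod 47 = 31
x3 = s^2 - 2 x1 mod 47 = 31^2 - 2*18 = 32
y3 = s (x1 - x3) - y1 mod 47 = 31 * (18 - 32) - 29 = 7

2P = (32, 7)


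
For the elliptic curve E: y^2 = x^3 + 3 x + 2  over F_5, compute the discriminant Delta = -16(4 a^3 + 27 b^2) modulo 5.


4 a^3 + 27 b^2 = 4*3^3 + 27*2^2 = 108 + 108 = 216
Delta = -16 * (216) = -3456
Delta mod 5 = 4

Delta = 4 (mod 5)


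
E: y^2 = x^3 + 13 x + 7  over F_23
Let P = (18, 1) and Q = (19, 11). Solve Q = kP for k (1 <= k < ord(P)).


Enumerate multiples of P until we hit Q = (19, 11):
  1P = (18, 1)
  2P = (14, 14)
  3P = (3, 2)
  4P = (11, 20)
  5P = (7, 2)
  6P = (2, 8)
  7P = (4, 13)
  8P = (13, 21)
  9P = (8, 5)
  10P = (22, 19)
  11P = (9, 5)
  12P = (5, 6)
  13P = (6, 5)
  14P = (17, 14)
  15P = (19, 12)
  16P = (15, 9)
  17P = (15, 14)
  18P = (19, 11)
Match found at i = 18.

k = 18


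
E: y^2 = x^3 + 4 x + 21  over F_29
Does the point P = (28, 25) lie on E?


Check whether y^2 = x^3 + 4 x + 21 (mod 29) for (x, y) = (28, 25).
LHS: y^2 = 25^2 mod 29 = 16
RHS: x^3 + 4 x + 21 = 28^3 + 4*28 + 21 mod 29 = 16
LHS = RHS

Yes, on the curve


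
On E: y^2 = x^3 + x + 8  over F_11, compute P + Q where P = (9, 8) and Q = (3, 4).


P != Q, so use the chord formula.
s = (y2 - y1) / (x2 - x1) = (7) / (5) mod 11 = 8
x3 = s^2 - x1 - x2 mod 11 = 8^2 - 9 - 3 = 8
y3 = s (x1 - x3) - y1 mod 11 = 8 * (9 - 8) - 8 = 0

P + Q = (8, 0)


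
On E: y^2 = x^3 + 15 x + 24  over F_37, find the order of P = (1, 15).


Compute successive multiples of P until we hit O:
  1P = (1, 15)
  2P = (25, 15)
  3P = (11, 22)
  4P = (34, 10)
  5P = (29, 24)
  6P = (8, 29)
  7P = (32, 34)
  8P = (13, 23)
  ... (continuing to 22P)
  22P = O

ord(P) = 22


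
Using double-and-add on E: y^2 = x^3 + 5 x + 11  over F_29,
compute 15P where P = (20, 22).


k = 15 = 1111_2 (binary, LSB first: 1111)
Double-and-add from P = (20, 22):
  bit 0 = 1: acc = O + (20, 22) = (20, 22)
  bit 1 = 1: acc = (20, 22) + (27, 15) = (12, 28)
  bit 2 = 1: acc = (12, 28) + (3, 16) = (19, 11)
  bit 3 = 1: acc = (19, 11) + (24, 21) = (19, 18)

15P = (19, 18)
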